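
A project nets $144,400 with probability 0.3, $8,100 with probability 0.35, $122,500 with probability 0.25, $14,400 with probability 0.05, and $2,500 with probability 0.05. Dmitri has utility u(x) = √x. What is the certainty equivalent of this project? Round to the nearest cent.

$58,322.25

E[u] = 0.3·√144400 + 0.35·√8100 + 0.25·√122500 + 0.05·√14400 + 0.05·√2500 = 0.3·380 + 0.35·90 + 0.25·350 + 0.05·120 + 0.05·50 = 241.5
CE = (241.5)² = 58322.25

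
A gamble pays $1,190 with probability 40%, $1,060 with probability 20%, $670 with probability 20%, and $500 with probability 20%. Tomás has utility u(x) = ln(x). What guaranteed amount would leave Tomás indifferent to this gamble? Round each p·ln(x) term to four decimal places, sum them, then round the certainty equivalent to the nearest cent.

E[u] = 0.4·ln(1190) + 0.2·ln(1060) + 0.2·ln(670) + 0.2·ln(500) = 2.8327 + 1.3932 + 1.3015 + 1.2429 = 6.7703
CE = e^6.7703 ≈ 871.57

$871.57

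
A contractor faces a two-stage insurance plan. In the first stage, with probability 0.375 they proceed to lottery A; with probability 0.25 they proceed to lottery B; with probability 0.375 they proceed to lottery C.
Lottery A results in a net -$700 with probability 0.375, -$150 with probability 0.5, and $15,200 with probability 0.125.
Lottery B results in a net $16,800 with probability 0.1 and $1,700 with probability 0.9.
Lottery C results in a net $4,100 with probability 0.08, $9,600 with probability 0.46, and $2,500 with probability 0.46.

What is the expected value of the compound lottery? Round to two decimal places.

$3,598.69

EV(A) = 0.375 × (-700) + 0.5 × (-150) + 0.125 × 15200 = -262.5 − 75 + 1900 = 1562.5
EV(B) = 0.1 × 16800 + 0.9 × 1700 = 1680 + 1530 = 3210
EV(C) = 0.08 × 4100 + 0.46 × 9600 + 0.46 × 2500 = 328 + 4416 + 1150 = 5894
Overall = 0.375 × 1562.5 + 0.25 × 3210 + 0.375 × 5894 = 585.9375 + 802.5 + 2210.25 = 3598.6875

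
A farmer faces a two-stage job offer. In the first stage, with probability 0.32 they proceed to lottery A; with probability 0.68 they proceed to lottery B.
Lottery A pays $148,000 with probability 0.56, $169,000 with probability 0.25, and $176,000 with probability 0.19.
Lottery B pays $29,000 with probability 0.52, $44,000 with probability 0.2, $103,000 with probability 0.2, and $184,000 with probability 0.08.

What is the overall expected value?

$90,998.40

EV(A) = 0.56 × 148000 + 0.25 × 169000 + 0.19 × 176000 = 82880 + 42250 + 33440 = 158570
EV(B) = 0.52 × 29000 + 0.2 × 44000 + 0.2 × 103000 + 0.08 × 184000 = 15080 + 8800 + 20600 + 14720 = 59200
Overall = 0.32 × 158570 + 0.68 × 59200 = 50742.4 + 40256 = 90998.4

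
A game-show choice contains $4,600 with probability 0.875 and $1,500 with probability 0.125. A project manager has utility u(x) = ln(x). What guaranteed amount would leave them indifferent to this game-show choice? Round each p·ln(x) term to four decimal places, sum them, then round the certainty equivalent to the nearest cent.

$3,999.00

E[u] = 0.875·ln(4600) + 0.125·ln(1500) = 7.3796 + 0.9142 = 8.2938
CE = e^8.2938 ≈ 3999.00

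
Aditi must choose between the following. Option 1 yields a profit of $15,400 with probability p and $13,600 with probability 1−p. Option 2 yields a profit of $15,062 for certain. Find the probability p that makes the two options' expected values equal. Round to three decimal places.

p = 0.812

p·15400 + (1−p)·13600 = 15062
1800p + 13600 = 15062
p = (15062 − 13600) / 1800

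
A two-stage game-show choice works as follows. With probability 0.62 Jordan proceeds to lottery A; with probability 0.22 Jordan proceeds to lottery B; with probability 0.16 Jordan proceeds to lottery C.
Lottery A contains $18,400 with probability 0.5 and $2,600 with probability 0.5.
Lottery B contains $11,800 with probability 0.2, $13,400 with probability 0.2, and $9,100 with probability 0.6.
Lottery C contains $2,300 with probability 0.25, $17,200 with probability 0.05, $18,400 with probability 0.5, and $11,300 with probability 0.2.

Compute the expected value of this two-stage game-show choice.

EV(A) = 0.5 × 18400 + 0.5 × 2600 = 9200 + 1300 = 10500
EV(B) = 0.2 × 11800 + 0.2 × 13400 + 0.6 × 9100 = 2360 + 2680 + 5460 = 10500
EV(C) = 0.25 × 2300 + 0.05 × 17200 + 0.5 × 18400 + 0.2 × 11300 = 575 + 860 + 9200 + 2260 = 12895
Overall = 0.62 × 10500 + 0.22 × 10500 + 0.16 × 12895 = 6510 + 2310 + 2063.2 = 10883.2

$10,883.20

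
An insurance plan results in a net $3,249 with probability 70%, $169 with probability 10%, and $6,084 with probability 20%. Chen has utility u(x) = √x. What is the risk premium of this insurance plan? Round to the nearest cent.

$281.76

E[u] = 0.7·√3249 + 0.1·√169 + 0.2·√6084 = 0.7·57 + 0.1·13 + 0.2·78 = 56.8
CE = (56.8)² = 3226.24
Risk premium = EV − CE = 3508 − 3226.24 = 281.76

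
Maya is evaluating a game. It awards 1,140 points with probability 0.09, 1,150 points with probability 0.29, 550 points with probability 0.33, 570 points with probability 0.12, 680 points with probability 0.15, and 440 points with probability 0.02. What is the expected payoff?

796.8 points

EV = 0.09 × 1140 + 0.29 × 1150 + 0.33 × 550 + 0.12 × 570 + 0.15 × 680 + 0.02 × 440 = 102.6 + 333.5 + 181.5 + 68.4 + 102 + 8.8 = 796.8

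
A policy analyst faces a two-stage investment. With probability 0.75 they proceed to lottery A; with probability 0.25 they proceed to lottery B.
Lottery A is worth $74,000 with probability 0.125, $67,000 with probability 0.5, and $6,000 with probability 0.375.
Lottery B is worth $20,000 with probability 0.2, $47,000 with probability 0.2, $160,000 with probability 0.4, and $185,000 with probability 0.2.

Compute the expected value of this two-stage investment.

EV(A) = 0.125 × 74000 + 0.5 × 67000 + 0.375 × 6000 = 9250 + 33500 + 2250 = 45000
EV(B) = 0.2 × 20000 + 0.2 × 47000 + 0.4 × 160000 + 0.2 × 185000 = 4000 + 9400 + 64000 + 37000 = 114400
Overall = 0.75 × 45000 + 0.25 × 114400 = 33750 + 28600 = 62350

$62,350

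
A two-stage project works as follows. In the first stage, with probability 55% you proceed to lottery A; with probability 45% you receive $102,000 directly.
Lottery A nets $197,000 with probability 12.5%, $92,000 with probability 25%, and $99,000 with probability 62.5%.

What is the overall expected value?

$106,125

EV(A) = 0.125 × 197000 + 0.25 × 92000 + 0.625 × 99000 = 24625 + 23000 + 61875 = 109500
Branch B: 102000 (certain)
Overall = 0.55 × 109500 + 0.45 × 102000 = 60225 + 45900 = 106125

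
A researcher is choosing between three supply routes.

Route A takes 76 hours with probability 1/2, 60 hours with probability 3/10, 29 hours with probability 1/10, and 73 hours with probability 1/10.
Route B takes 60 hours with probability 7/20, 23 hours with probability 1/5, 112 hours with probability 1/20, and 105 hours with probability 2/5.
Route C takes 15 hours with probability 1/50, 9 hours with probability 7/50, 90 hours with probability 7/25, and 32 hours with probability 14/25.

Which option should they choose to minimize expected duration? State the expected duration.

Route C (44.68 hours)

Route A = 1/2 × 76 + 3/10 × 60 + 1/10 × 29 + 1/10 × 73 = 38 + 18 + 2.9 + 7.3 = 66.2
Route B = 7/20 × 60 + 1/5 × 23 + 1/20 × 112 + 2/5 × 105 = 21 + 4.6 + 5.6 + 42 = 73.2
Route C = 1/50 × 15 + 7/50 × 9 + 7/25 × 90 + 14/25 × 32 = 0.3 + 1.26 + 25.2 + 17.92 = 44.68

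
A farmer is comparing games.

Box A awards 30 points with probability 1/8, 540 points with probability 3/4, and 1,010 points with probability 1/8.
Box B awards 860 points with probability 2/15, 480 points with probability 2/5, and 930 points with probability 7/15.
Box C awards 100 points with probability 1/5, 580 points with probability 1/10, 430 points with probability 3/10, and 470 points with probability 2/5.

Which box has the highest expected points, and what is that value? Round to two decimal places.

Box A = 1/8 × 30 + 3/4 × 540 + 1/8 × 1010 = 3.75 + 405 + 126.25 = 535
Box B = 2/15 × 860 + 2/5 × 480 + 7/15 × 930 = 114.6667 + 192 + 434 = 740.6667
Box C = 1/5 × 100 + 1/10 × 580 + 3/10 × 430 + 2/5 × 470 = 20 + 58 + 129 + 188 = 395

Box B (740.67 points)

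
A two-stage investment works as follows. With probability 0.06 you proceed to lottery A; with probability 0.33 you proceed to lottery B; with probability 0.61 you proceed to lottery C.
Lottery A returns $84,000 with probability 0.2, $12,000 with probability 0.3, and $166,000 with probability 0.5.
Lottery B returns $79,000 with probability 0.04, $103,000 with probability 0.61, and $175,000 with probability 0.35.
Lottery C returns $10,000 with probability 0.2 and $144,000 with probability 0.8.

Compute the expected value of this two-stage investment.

EV(A) = 0.2 × 84000 + 0.3 × 12000 + 0.5 × 166000 = 16800 + 3600 + 83000 = 103400
EV(B) = 0.04 × 79000 + 0.61 × 103000 + 0.35 × 175000 = 3160 + 62830 + 61250 = 127240
EV(C) = 0.2 × 10000 + 0.8 × 144000 = 2000 + 115200 = 117200
Overall = 0.06 × 103400 + 0.33 × 127240 + 0.61 × 117200 = 6204 + 41989.2 + 71492 = 119685.2

$119,685.20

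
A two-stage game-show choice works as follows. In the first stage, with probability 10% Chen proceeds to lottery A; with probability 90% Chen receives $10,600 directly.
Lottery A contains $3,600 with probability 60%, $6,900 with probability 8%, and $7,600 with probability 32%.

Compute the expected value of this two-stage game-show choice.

$10,054.40

EV(A) = 0.6 × 3600 + 0.08 × 6900 + 0.32 × 7600 = 2160 + 552 + 2432 = 5144
Branch B: 10600 (certain)
Overall = 0.1 × 5144 + 0.9 × 10600 = 514.4 + 9540 = 10054.4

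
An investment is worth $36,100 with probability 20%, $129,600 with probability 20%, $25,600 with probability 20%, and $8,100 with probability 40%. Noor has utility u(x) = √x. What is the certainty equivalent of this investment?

E[u] = 0.2·√36100 + 0.2·√129600 + 0.2·√25600 + 0.4·√8100 = 0.2·190 + 0.2·360 + 0.2·160 + 0.4·90 = 178
CE = (178)² = 31684

$31,684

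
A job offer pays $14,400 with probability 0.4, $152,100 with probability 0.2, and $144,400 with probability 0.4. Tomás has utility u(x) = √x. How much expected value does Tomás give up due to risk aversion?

$16,656

E[u] = 0.4·√14400 + 0.2·√152100 + 0.4·√144400 = 0.4·120 + 0.2·390 + 0.4·380 = 278
CE = (278)² = 77284
Risk premium = EV − CE = 93940 − 77284 = 16656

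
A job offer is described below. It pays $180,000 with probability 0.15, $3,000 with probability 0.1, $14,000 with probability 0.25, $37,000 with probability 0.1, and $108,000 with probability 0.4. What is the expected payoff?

EV = 0.15 × 180000 + 0.1 × 3000 + 0.25 × 14000 + 0.1 × 37000 + 0.4 × 108000 = 27000 + 300 + 3500 + 3700 + 43200 = 77700

$77,700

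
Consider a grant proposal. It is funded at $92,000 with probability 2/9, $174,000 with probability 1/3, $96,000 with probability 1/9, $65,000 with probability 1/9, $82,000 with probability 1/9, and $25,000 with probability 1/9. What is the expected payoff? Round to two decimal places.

$108,222.22

EV = 2/9 × 92000 + 1/3 × 174000 + 1/9 × 96000 + 1/9 × 65000 + 1/9 × 82000 + 1/9 × 25000 = 20444.4444 + 58000 + 10666.6667 + 7222.2222 + 9111.1111 + 2777.7778 = 108222.2222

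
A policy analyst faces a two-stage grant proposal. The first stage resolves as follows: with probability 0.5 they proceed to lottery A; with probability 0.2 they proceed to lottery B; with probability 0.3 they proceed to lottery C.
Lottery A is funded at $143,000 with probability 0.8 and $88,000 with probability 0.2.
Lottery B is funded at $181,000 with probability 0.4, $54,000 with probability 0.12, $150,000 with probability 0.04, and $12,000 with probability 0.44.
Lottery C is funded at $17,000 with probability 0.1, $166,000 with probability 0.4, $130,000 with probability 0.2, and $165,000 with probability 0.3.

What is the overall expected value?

EV(A) = 0.8 × 143000 + 0.2 × 88000 = 114400 + 17600 = 132000
EV(B) = 0.4 × 181000 + 0.12 × 54000 + 0.04 × 150000 + 0.44 × 12000 = 72400 + 6480 + 6000 + 5280 = 90160
EV(C) = 0.1 × 17000 + 0.4 × 166000 + 0.2 × 130000 + 0.3 × 165000 = 1700 + 66400 + 26000 + 49500 = 143600
Overall = 0.5 × 132000 + 0.2 × 90160 + 0.3 × 143600 = 66000 + 18032 + 43080 = 127112

$127,112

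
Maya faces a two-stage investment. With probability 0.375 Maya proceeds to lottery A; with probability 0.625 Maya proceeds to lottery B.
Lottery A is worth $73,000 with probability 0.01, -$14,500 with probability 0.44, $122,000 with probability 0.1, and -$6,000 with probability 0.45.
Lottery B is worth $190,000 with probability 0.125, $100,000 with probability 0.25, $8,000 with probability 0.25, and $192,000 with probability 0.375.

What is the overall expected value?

$78,162.50

EV(A) = 0.01 × 73000 + 0.44 × (-14500) + 0.1 × 122000 + 0.45 × (-6000) = 730 − 6380 + 12200 − 2700 = 3850
EV(B) = 0.125 × 190000 + 0.25 × 100000 + 0.25 × 8000 + 0.375 × 192000 = 23750 + 25000 + 2000 + 72000 = 122750
Overall = 0.375 × 3850 + 0.625 × 122750 = 1443.75 + 76718.75 = 78162.5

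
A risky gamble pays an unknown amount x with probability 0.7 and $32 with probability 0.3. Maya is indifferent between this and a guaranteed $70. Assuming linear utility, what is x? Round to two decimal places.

x = $86.29

0.7·x + 0.3·32 = 70
0.7·x = 70 − 9.6 = 60.4
x = 60.4 / 0.7 = 86.2857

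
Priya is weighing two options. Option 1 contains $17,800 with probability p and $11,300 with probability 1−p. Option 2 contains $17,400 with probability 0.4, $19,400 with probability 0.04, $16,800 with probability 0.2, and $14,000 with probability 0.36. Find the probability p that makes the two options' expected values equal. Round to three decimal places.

p = 0.744

EV(Option 2) = 0.4 × 17400 + 0.04 × 19400 + 0.2 × 16800 + 0.36 × 14000 = 6960 + 776 + 3360 + 5040 = 16136
p·17800 + (1−p)·11300 = 16136
6500p + 11300 = 16136
p = (16136 − 11300) / 6500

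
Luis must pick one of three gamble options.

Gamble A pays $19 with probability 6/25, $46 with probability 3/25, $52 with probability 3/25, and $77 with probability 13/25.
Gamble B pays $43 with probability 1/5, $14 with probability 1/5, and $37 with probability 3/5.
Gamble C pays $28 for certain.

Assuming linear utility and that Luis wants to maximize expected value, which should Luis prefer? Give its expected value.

Gamble A ($56.36)

Gamble A = 6/25 × 19 + 3/25 × 46 + 3/25 × 52 + 13/25 × 77 = 4.56 + 5.52 + 6.24 + 40.04 = 56.36
Gamble B = 1/5 × 43 + 1/5 × 14 + 3/5 × 37 = 8.6 + 2.8 + 22.2 = 33.6
Gamble C: 28 (certain)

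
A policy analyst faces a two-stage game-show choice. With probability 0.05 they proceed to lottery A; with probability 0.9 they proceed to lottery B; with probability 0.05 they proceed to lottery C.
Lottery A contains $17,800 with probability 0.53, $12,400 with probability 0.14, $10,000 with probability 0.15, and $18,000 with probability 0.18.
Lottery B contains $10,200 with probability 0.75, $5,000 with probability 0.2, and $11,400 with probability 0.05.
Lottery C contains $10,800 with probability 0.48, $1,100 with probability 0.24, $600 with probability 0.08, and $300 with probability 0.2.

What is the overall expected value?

EV(A) = 0.53 × 17800 + 0.14 × 12400 + 0.15 × 10000 + 0.18 × 18000 = 9434 + 1736 + 1500 + 3240 = 15910
EV(B) = 0.75 × 10200 + 0.2 × 5000 + 0.05 × 11400 = 7650 + 1000 + 570 = 9220
EV(C) = 0.48 × 10800 + 0.24 × 1100 + 0.08 × 600 + 0.2 × 300 = 5184 + 264 + 48 + 60 = 5556
Overall = 0.05 × 15910 + 0.9 × 9220 + 0.05 × 5556 = 795.5 + 8298 + 277.8 = 9371.3

$9,371.30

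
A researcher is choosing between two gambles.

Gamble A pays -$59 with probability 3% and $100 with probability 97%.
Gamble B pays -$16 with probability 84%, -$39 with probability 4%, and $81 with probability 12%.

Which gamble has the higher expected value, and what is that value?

Gamble A ($95.23)

Gamble A = 0.03 × (-59) + 0.97 × 100 = -1.77 + 97 = 95.23
Gamble B = 0.84 × (-16) + 0.04 × (-39) + 0.12 × 81 = -13.44 − 1.56 + 9.72 = -5.28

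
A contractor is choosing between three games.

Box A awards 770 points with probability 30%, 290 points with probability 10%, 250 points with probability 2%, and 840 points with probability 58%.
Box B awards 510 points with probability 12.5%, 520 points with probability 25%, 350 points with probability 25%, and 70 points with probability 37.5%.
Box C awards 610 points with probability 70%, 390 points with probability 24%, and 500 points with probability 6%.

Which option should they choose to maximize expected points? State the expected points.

Box A = 0.3 × 770 + 0.1 × 290 + 0.02 × 250 + 0.58 × 840 = 231 + 29 + 5 + 487.2 = 752.2
Box B = 0.125 × 510 + 0.25 × 520 + 0.25 × 350 + 0.375 × 70 = 63.75 + 130 + 87.5 + 26.25 = 307.5
Box C = 0.7 × 610 + 0.24 × 390 + 0.06 × 500 = 427 + 93.6 + 30 = 550.6

Box A (752.2 points)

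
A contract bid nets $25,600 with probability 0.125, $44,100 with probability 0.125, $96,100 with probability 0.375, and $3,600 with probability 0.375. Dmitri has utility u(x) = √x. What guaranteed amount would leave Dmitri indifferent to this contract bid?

$34,225

E[u] = 0.125·√25600 + 0.125·√44100 + 0.375·√96100 + 0.375·√3600 = 0.125·160 + 0.125·210 + 0.375·310 + 0.375·60 = 185
CE = (185)² = 34225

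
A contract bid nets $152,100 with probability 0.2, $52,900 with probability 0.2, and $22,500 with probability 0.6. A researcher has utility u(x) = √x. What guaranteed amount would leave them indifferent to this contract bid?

E[u] = 0.2·√152100 + 0.2·√52900 + 0.6·√22500 = 0.2·390 + 0.2·230 + 0.6·150 = 214
CE = (214)² = 45796

$45,796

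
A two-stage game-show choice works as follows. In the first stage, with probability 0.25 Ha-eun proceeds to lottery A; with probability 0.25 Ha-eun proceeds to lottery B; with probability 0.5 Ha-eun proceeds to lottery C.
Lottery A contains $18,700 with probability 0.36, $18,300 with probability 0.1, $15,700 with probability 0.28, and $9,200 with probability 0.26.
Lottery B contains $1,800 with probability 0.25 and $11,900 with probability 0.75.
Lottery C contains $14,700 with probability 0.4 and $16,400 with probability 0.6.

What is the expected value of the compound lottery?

$14,041.25

EV(A) = 0.36 × 18700 + 0.1 × 18300 + 0.28 × 15700 + 0.26 × 9200 = 6732 + 1830 + 4396 + 2392 = 15350
EV(B) = 0.25 × 1800 + 0.75 × 11900 = 450 + 8925 = 9375
EV(C) = 0.4 × 14700 + 0.6 × 16400 = 5880 + 9840 = 15720
Overall = 0.25 × 15350 + 0.25 × 9375 + 0.5 × 15720 = 3837.5 + 2343.75 + 7860 = 14041.25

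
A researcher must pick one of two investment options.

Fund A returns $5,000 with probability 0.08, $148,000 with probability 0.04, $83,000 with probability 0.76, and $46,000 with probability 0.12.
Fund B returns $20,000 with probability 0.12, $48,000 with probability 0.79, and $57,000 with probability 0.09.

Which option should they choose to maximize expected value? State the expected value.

Fund A = 0.08 × 5000 + 0.04 × 148000 + 0.76 × 83000 + 0.12 × 46000 = 400 + 5920 + 63080 + 5520 = 74920
Fund B = 0.12 × 20000 + 0.79 × 48000 + 0.09 × 57000 = 2400 + 37920 + 5130 = 45450

Fund A ($74,920)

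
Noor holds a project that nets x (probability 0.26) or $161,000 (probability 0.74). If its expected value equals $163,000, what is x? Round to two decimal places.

x = $168,692.31

0.26·x + 0.74·161000 = 163000
0.26·x = 163000 − 119140 = 43860
x = 43860 / 0.26 = 168692.3077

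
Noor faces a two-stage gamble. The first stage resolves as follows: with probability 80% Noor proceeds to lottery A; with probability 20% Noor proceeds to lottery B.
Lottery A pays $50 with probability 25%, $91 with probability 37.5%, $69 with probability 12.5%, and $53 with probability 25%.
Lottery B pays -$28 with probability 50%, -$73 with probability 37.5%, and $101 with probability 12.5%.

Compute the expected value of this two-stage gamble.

$49.05

EV(A) = 0.25 × 50 + 0.375 × 91 + 0.125 × 69 + 0.25 × 53 = 12.5 + 34.125 + 8.625 + 13.25 = 68.5
EV(B) = 0.5 × (-28) + 0.375 × (-73) + 0.125 × 101 = -14 − 27.375 + 12.625 = -28.75
Overall = 0.8 × 68.5 + 0.2 × (-28.75) = 54.8 − 5.75 = 49.05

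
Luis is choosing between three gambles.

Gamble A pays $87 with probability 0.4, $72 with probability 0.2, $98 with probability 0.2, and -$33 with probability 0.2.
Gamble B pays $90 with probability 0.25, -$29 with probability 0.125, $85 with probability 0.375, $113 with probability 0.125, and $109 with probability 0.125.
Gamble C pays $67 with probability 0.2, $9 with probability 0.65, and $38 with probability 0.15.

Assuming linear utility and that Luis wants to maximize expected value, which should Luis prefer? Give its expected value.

Gamble B ($78.50)

Gamble A = 0.4 × 87 + 0.2 × 72 + 0.2 × 98 + 0.2 × (-33) = 34.8 + 14.4 + 19.6 − 6.6 = 62.2
Gamble B = 0.25 × 90 + 0.125 × (-29) + 0.375 × 85 + 0.125 × 113 + 0.125 × 109 = 22.5 − 3.625 + 31.875 + 14.125 + 13.625 = 78.5
Gamble C = 0.2 × 67 + 0.65 × 9 + 0.15 × 38 = 13.4 + 5.85 + 5.7 = 24.95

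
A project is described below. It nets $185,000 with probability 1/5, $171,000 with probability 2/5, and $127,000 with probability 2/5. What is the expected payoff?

$156,200

EV = 1/5 × 185000 + 2/5 × 171000 + 2/5 × 127000 = 37000 + 68400 + 50800 = 156200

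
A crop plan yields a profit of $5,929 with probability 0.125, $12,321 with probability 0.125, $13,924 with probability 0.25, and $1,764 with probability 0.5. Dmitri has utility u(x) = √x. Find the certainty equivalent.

E[u] = 0.125·√5929 + 0.125·√12321 + 0.25·√13924 + 0.5·√1764 = 0.125·77 + 0.125·111 + 0.25·118 + 0.5·42 = 74
CE = (74)² = 5476

$5,476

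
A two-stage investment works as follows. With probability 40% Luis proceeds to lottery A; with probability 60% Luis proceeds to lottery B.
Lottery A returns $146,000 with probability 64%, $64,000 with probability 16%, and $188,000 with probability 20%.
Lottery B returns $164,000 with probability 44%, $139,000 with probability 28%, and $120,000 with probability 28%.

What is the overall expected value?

$143,320

EV(A) = 0.64 × 146000 + 0.16 × 64000 + 0.2 × 188000 = 93440 + 10240 + 37600 = 141280
EV(B) = 0.44 × 164000 + 0.28 × 139000 + 0.28 × 120000 = 72160 + 38920 + 33600 = 144680
Overall = 0.4 × 141280 + 0.6 × 144680 = 56512 + 86808 = 143320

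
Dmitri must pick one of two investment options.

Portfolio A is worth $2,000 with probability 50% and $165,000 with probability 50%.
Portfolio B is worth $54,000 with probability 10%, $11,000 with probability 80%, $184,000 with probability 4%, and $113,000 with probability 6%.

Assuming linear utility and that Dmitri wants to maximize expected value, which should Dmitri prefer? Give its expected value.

Portfolio A = 0.5 × 2000 + 0.5 × 165000 = 1000 + 82500 = 83500
Portfolio B = 0.1 × 54000 + 0.8 × 11000 + 0.04 × 184000 + 0.06 × 113000 = 5400 + 8800 + 7360 + 6780 = 28340

Portfolio A ($83,500)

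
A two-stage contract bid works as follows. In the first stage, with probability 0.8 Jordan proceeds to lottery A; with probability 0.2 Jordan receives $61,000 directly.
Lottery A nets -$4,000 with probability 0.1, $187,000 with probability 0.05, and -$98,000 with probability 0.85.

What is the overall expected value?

EV(A) = 0.1 × (-4000) + 0.05 × 187000 + 0.85 × (-98000) = -400 + 9350 − 83300 = -74350
Branch B: 61000 (certain)
Overall = 0.8 × (-74350) + 0.2 × 61000 = -59480 + 12200 = -47280

-$47,280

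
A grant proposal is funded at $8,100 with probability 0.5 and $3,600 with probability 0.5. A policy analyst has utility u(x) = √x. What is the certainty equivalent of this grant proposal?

E[u] = 0.5·√8100 + 0.5·√3600 = 0.5·90 + 0.5·60 = 75
CE = (75)² = 5625

$5,625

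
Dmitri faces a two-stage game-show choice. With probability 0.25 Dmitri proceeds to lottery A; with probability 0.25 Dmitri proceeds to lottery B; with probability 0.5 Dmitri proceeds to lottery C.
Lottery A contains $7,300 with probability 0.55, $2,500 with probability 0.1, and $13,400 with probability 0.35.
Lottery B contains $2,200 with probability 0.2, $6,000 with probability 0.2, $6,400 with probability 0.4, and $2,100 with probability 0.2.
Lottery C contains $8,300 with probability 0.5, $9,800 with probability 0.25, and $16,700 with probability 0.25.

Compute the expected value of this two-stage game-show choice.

EV(A) = 0.55 × 7300 + 0.1 × 2500 + 0.35 × 13400 = 4015 + 250 + 4690 = 8955
EV(B) = 0.2 × 2200 + 0.2 × 6000 + 0.4 × 6400 + 0.2 × 2100 = 440 + 1200 + 2560 + 420 = 4620
EV(C) = 0.5 × 8300 + 0.25 × 9800 + 0.25 × 16700 = 4150 + 2450 + 4175 = 10775
Overall = 0.25 × 8955 + 0.25 × 4620 + 0.5 × 10775 = 2238.75 + 1155 + 5387.5 = 8781.25

$8,781.25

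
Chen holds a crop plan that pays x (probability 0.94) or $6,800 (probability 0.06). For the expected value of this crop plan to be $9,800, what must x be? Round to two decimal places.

x = $9,991.49

0.94·x + 0.06·6800 = 9800
0.94·x = 9800 − 408 = 9392
x = 9392 / 0.94 = 9991.4894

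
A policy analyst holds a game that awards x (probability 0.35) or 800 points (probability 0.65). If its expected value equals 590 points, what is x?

0.35·x + 0.65·800 = 590
0.35·x = 590 − 520 = 70
x = 70 / 0.35 = 200

x = 200 points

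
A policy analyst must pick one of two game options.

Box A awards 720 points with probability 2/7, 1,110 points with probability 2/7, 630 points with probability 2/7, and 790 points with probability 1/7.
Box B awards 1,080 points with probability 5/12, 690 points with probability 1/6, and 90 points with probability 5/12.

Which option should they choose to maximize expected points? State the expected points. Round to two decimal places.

Box A (815.71 points)

Box A = 2/7 × 720 + 2/7 × 1110 + 2/7 × 630 + 1/7 × 790 = 205.7143 + 317.1429 + 180 + 112.8571 = 815.7143
Box B = 5/12 × 1080 + 1/6 × 690 + 5/12 × 90 = 450 + 115 + 37.5 = 602.5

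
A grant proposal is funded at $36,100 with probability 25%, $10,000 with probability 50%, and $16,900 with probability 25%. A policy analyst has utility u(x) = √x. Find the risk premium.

$1,350

E[u] = 0.25·√36100 + 0.5·√10000 + 0.25·√16900 = 0.25·190 + 0.5·100 + 0.25·130 = 130
CE = (130)² = 16900
Risk premium = EV − CE = 18250 − 16900 = 1350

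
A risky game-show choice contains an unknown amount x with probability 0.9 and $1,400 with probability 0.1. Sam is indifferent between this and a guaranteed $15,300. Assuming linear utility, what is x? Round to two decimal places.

x = $16,844.44

0.9·x + 0.1·1400 = 15300
0.9·x = 15300 − 140 = 15160
x = 15160 / 0.9 = 16844.4444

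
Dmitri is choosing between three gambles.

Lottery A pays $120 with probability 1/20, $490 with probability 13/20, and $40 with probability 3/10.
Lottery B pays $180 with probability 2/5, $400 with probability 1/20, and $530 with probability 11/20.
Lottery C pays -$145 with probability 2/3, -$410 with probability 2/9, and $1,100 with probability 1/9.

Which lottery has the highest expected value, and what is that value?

Lottery A = 1/20 × 120 + 13/20 × 490 + 3/10 × 40 = 6 + 318.5 + 12 = 336.5
Lottery B = 2/5 × 180 + 1/20 × 400 + 11/20 × 530 = 72 + 20 + 291.5 = 383.5
Lottery C = 2/3 × (-145) + 2/9 × (-410) + 1/9 × 1100 = -96.6667 − 91.1111 + 122.2222 = -65.5556

Lottery B ($383.50)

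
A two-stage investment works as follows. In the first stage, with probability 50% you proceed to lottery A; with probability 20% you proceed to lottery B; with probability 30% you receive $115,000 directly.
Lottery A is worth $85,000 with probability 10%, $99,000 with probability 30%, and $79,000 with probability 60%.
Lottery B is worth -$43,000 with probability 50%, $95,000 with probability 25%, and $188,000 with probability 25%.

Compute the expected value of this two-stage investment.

EV(A) = 0.1 × 85000 + 0.3 × 99000 + 0.6 × 79000 = 8500 + 29700 + 47400 = 85600
EV(B) = 0.5 × (-43000) + 0.25 × 95000 + 0.25 × 188000 = -21500 + 23750 + 47000 = 49250
Branch C: 115000 (certain)
Overall = 0.5 × 85600 + 0.2 × 49250 + 0.3 × 115000 = 42800 + 9850 + 34500 = 87150

$87,150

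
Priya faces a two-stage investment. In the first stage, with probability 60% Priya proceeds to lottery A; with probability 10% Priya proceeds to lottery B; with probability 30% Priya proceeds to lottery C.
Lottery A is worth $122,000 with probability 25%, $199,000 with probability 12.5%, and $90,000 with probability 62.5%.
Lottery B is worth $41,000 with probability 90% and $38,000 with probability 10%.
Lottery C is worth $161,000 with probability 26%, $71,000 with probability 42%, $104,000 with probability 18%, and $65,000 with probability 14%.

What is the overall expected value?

$100,895

EV(A) = 0.25 × 122000 + 0.125 × 199000 + 0.625 × 90000 = 30500 + 24875 + 56250 = 111625
EV(B) = 0.9 × 41000 + 0.1 × 38000 = 36900 + 3800 = 40700
EV(C) = 0.26 × 161000 + 0.42 × 71000 + 0.18 × 104000 + 0.14 × 65000 = 41860 + 29820 + 18720 + 9100 = 99500
Overall = 0.6 × 111625 + 0.1 × 40700 + 0.3 × 99500 = 66975 + 4070 + 29850 = 100895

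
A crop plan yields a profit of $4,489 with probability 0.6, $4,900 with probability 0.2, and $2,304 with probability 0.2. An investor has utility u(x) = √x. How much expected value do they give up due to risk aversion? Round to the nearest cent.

$63.76

E[u] = 0.6·√4489 + 0.2·√4900 + 0.2·√2304 = 0.6·67 + 0.2·70 + 0.2·48 = 63.8
CE = (63.8)² = 4070.44
Risk premium = EV − CE = 4134.2 − 4070.44 = 63.76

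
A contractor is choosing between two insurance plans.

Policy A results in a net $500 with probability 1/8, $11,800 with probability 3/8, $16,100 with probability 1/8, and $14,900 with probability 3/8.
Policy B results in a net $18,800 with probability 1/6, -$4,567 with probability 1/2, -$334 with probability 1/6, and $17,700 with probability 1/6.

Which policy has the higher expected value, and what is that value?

Policy A ($12,087.50)

Policy A = 1/8 × 500 + 3/8 × 11800 + 1/8 × 16100 + 3/8 × 14900 = 62.5 + 4425 + 2012.5 + 5587.5 = 12087.5
Policy B = 1/6 × 18800 + 1/2 × (-4567) + 1/6 × (-334) + 1/6 × 17700 = 3133.3333 − 2283.5 − 55.6667 + 2950 = 3744.1667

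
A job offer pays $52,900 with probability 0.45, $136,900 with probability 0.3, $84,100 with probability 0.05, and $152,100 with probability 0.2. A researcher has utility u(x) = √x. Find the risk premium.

$5,251

E[u] = 0.45·√52900 + 0.3·√136900 + 0.05·√84100 + 0.2·√152100 = 0.45·230 + 0.3·370 + 0.05·290 + 0.2·390 = 307
CE = (307)² = 94249
Risk premium = EV − CE = 99500 − 94249 = 5251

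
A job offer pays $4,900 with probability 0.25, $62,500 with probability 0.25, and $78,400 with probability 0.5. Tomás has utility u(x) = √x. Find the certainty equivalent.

$48,400

E[u] = 0.25·√4900 + 0.25·√62500 + 0.5·√78400 = 0.25·70 + 0.25·250 + 0.5·280 = 220
CE = (220)² = 48400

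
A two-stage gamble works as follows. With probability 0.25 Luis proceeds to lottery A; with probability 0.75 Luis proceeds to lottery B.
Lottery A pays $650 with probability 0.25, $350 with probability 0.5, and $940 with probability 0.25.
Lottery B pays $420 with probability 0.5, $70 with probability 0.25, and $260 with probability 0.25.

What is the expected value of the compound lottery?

$362.50

EV(A) = 0.25 × 650 + 0.5 × 350 + 0.25 × 940 = 162.5 + 175 + 235 = 572.5
EV(B) = 0.5 × 420 + 0.25 × 70 + 0.25 × 260 = 210 + 17.5 + 65 = 292.5
Overall = 0.25 × 572.5 + 0.75 × 292.5 = 143.125 + 219.375 = 362.5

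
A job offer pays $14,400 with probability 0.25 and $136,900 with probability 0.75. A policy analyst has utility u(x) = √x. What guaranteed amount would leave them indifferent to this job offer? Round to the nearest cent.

$94,556.25

E[u] = 0.25·√14400 + 0.75·√136900 = 0.25·120 + 0.75·370 = 307.5
CE = (307.5)² = 94556.25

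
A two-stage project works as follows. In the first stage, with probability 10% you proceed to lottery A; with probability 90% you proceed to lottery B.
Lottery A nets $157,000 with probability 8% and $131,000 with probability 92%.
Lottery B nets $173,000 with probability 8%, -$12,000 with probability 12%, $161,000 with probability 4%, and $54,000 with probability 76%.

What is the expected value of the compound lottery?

EV(A) = 0.08 × 157000 + 0.92 × 131000 = 12560 + 120520 = 133080
EV(B) = 0.08 × 173000 + 0.12 × (-12000) + 0.04 × 161000 + 0.76 × 54000 = 13840 − 1440 + 6440 + 41040 = 59880
Overall = 0.1 × 133080 + 0.9 × 59880 = 13308 + 53892 = 67200

$67,200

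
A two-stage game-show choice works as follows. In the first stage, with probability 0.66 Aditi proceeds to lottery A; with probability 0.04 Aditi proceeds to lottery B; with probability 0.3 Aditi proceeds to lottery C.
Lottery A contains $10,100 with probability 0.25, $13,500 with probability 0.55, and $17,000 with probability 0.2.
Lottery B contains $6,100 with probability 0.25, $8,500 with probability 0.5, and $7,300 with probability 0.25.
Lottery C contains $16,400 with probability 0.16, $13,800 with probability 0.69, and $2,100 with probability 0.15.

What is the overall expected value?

EV(A) = 0.25 × 10100 + 0.55 × 13500 + 0.2 × 17000 = 2525 + 7425 + 3400 = 13350
EV(B) = 0.25 × 6100 + 0.5 × 8500 + 0.25 × 7300 = 1525 + 4250 + 1825 = 7600
EV(C) = 0.16 × 16400 + 0.69 × 13800 + 0.15 × 2100 = 2624 + 9522 + 315 = 12461
Overall = 0.66 × 13350 + 0.04 × 7600 + 0.3 × 12461 = 8811 + 304 + 3738.3 = 12853.3

$12,853.30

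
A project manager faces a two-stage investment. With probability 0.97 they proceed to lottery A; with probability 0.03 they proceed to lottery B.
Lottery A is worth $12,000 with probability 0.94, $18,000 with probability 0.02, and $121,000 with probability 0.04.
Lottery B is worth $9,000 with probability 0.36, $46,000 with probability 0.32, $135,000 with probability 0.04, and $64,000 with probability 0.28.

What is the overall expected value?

EV(A) = 0.94 × 12000 + 0.02 × 18000 + 0.04 × 121000 = 11280 + 360 + 4840 = 16480
EV(B) = 0.36 × 9000 + 0.32 × 46000 + 0.04 × 135000 + 0.28 × 64000 = 3240 + 14720 + 5400 + 17920 = 41280
Overall = 0.97 × 16480 + 0.03 × 41280 = 15985.6 + 1238.4 = 17224

$17,224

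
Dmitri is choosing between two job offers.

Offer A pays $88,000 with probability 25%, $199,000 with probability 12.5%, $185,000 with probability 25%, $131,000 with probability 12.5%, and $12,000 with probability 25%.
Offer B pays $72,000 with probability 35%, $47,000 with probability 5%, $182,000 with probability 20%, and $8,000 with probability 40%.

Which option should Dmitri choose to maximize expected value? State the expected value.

Offer A = 0.25 × 88000 + 0.125 × 199000 + 0.25 × 185000 + 0.125 × 131000 + 0.25 × 12000 = 22000 + 24875 + 46250 + 16375 + 3000 = 112500
Offer B = 0.35 × 72000 + 0.05 × 47000 + 0.2 × 182000 + 0.4 × 8000 = 25200 + 2350 + 36400 + 3200 = 67150

Offer A ($112,500)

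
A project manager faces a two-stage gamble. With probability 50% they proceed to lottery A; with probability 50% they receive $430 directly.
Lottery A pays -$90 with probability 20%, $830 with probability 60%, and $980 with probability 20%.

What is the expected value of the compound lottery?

EV(A) = 0.2 × (-90) + 0.6 × 830 + 0.2 × 980 = -18 + 498 + 196 = 676
Branch B: 430 (certain)
Overall = 0.5 × 676 + 0.5 × 430 = 338 + 215 = 553

$553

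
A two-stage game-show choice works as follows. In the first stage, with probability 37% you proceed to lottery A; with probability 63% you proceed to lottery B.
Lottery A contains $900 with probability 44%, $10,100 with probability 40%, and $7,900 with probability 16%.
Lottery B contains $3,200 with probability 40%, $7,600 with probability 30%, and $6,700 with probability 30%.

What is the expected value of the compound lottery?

EV(A) = 0.44 × 900 + 0.4 × 10100 + 0.16 × 7900 = 396 + 4040 + 1264 = 5700
EV(B) = 0.4 × 3200 + 0.3 × 7600 + 0.3 × 6700 = 1280 + 2280 + 2010 = 5570
Overall = 0.37 × 5700 + 0.63 × 5570 = 2109 + 3509.1 = 5618.1

$5,618.10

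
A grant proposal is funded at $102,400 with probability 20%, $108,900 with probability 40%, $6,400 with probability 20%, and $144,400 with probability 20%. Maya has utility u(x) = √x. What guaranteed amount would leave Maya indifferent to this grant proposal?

$82,944

E[u] = 0.2·√102400 + 0.4·√108900 + 0.2·√6400 + 0.2·√144400 = 0.2·320 + 0.4·330 + 0.2·80 + 0.2·380 = 288
CE = (288)² = 82944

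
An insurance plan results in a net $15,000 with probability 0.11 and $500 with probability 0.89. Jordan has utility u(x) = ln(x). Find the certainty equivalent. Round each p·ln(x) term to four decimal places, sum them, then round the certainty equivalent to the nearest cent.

$726.84

E[u] = 0.11·ln(15000) + 0.89·ln(500) = 1.0577 + 5.5310 = 6.5887
CE = e^6.5887 ≈ 726.84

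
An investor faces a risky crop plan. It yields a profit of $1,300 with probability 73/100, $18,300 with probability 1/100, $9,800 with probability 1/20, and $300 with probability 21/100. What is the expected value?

$1,685

EV = 73/100 × 1300 + 1/100 × 18300 + 1/20 × 9800 + 21/100 × 300 = 949 + 183 + 490 + 63 = 1685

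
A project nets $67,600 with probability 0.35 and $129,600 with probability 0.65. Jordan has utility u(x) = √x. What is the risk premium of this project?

$2,275

E[u] = 0.35·√67600 + 0.65·√129600 = 0.35·260 + 0.65·360 = 325
CE = (325)² = 105625
Risk premium = EV − CE = 107900 − 105625 = 2275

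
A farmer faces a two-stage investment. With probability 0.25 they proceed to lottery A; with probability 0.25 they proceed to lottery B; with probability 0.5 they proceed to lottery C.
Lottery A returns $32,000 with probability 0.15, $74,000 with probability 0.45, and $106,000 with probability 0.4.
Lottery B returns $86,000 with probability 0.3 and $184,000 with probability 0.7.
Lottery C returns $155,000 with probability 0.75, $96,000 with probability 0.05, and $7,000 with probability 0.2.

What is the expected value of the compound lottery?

EV(A) = 0.15 × 32000 + 0.45 × 74000 + 0.4 × 106000 = 4800 + 33300 + 42400 = 80500
EV(B) = 0.3 × 86000 + 0.7 × 184000 = 25800 + 128800 = 154600
EV(C) = 0.75 × 155000 + 0.05 × 96000 + 0.2 × 7000 = 116250 + 4800 + 1400 = 122450
Overall = 0.25 × 80500 + 0.25 × 154600 + 0.5 × 122450 = 20125 + 38650 + 61225 = 120000

$120,000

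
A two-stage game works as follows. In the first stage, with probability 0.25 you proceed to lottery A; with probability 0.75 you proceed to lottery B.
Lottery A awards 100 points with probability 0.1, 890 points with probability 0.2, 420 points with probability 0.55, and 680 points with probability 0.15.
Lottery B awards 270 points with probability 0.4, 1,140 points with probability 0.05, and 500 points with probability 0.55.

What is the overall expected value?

EV(A) = 0.1 × 100 + 0.2 × 890 + 0.55 × 420 + 0.15 × 680 = 10 + 178 + 231 + 102 = 521
EV(B) = 0.4 × 270 + 0.05 × 1140 + 0.55 × 500 = 108 + 57 + 275 = 440
Overall = 0.25 × 521 + 0.75 × 440 = 130.25 + 330 = 460.25

460.25 points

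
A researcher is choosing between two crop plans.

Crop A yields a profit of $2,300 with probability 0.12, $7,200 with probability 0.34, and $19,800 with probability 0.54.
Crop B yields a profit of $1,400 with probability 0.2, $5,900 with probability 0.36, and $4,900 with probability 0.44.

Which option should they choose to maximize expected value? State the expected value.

Crop A ($13,416)

Crop A = 0.12 × 2300 + 0.34 × 7200 + 0.54 × 19800 = 276 + 2448 + 10692 = 13416
Crop B = 0.2 × 1400 + 0.36 × 5900 + 0.44 × 4900 = 280 + 2124 + 2156 = 4560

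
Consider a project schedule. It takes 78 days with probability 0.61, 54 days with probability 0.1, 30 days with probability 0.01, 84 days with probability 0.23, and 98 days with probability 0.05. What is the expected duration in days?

77.5 days

EV = 0.61 × 78 + 0.1 × 54 + 0.01 × 30 + 0.23 × 84 + 0.05 × 98 = 47.58 + 5.4 + 0.3 + 19.32 + 4.9 = 77.5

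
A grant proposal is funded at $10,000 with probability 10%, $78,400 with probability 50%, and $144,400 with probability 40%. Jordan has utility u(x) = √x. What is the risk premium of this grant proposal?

E[u] = 0.1·√10000 + 0.5·√78400 + 0.4·√144400 = 0.1·100 + 0.5·280 + 0.4·380 = 302
CE = (302)² = 91204
Risk premium = EV − CE = 97960 − 91204 = 6756

$6,756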